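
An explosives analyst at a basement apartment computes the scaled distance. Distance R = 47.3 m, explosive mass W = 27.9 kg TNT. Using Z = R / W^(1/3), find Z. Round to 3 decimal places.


Scaled distance calculation:
W^(1/3) = 27.9^(1/3) = 3.03297
Z = R / W^(1/3) = 47.3 / 3.03297
Z = 15.595 m/kg^(1/3)

15.595


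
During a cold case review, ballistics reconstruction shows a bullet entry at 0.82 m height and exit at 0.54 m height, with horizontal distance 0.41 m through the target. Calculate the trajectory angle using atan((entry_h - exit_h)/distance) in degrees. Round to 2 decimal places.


Bullet trajectory angle:
Height difference = 0.82 - 0.54 = 0.28 m
angle = atan(0.28 / 0.41)
angle = atan(0.682927)
angle = 34.33 degrees

34.33


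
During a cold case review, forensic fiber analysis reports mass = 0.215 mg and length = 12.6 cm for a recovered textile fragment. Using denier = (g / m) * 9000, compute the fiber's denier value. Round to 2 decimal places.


Denier calculation:
Mass in grams = 0.215 mg / 1000 = 0.000215 g
Length in meters = 12.6 cm / 100 = 0.126 m
Linear density = mass / length = 0.000215 / 0.126 = 0.00170635 g/m
Denier = (g/m) * 9000 = 0.00170635 * 9000 = 15.36

15.36


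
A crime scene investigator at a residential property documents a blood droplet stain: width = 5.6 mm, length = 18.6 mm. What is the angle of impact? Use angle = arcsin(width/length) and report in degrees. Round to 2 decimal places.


Blood spatter impact angle calculation:
width / length = 5.6 / 18.6 = 0.301075
angle = arcsin(0.301075)
angle = 17.52 degrees

17.52


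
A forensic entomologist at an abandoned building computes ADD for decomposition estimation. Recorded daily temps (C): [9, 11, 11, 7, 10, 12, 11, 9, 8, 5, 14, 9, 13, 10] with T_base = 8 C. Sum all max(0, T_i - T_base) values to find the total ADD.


Computing ADD day by day:
Day 1: max(0, 9 - 8) = 1
Day 2: max(0, 11 - 8) = 3
Day 3: max(0, 11 - 8) = 3
Day 4: max(0, 7 - 8) = 0
Day 5: max(0, 10 - 8) = 2
Day 6: max(0, 12 - 8) = 4
Day 7: max(0, 11 - 8) = 3
Day 8: max(0, 9 - 8) = 1
Day 9: max(0, 8 - 8) = 0
Day 10: max(0, 5 - 8) = 0
Day 11: max(0, 14 - 8) = 6
Day 12: max(0, 9 - 8) = 1
Day 13: max(0, 13 - 8) = 5
Day 14: max(0, 10 - 8) = 2
Total ADD = 31

31


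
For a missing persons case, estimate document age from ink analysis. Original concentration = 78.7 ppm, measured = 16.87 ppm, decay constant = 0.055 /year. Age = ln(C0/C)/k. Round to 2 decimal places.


Document age estimation:
C0/C = 78.7 / 16.87 = 4.665086
ln(C0/C) = 1.540106
t = 1.540106 / 0.055 = 28.00 years

28.00


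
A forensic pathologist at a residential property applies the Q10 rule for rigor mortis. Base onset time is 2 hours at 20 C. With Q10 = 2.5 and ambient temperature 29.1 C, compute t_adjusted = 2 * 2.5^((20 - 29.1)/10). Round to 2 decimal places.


Rigor mortis time adjustment:
Exponent = (T_ref - T_actual) / 10 = (20 - 29.1) / 10 = -0.91
Q10 factor = 2.5^-0.91 = 0.43438
t_adjusted = 2 * 0.43438 = 0.87 hours

0.87


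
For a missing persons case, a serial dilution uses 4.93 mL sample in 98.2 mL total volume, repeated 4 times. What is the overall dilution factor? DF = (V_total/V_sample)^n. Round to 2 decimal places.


Dilution factor calculation:
Single dilution = V_total / V_sample = 98.2 / 4.93 ≈ 19.918864
Number of dilutions = 4
Total DF = (98.2 / 4.93)^4 (full precision, rounded at the end) = 157419.41

157419.41


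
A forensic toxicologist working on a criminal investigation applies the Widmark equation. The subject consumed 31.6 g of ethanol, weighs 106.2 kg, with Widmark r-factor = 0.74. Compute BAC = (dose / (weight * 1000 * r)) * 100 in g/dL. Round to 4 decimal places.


Applying the Widmark formula:
BAC = (dose_g / (body_wt * 1000 * r)) * 100
Denominator = 106.2 * 1000 * 0.74 = 78588
BAC = (31.6 / 78588) * 100
BAC = 0.0402 g/dL

0.0402


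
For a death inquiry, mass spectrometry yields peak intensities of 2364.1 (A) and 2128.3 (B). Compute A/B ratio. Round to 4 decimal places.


Spectral peak ratio:
Peak A = 2364.1 counts
Peak B = 2128.3 counts
Ratio = 2364.1 / 2128.3 = 1.1108

1.1108


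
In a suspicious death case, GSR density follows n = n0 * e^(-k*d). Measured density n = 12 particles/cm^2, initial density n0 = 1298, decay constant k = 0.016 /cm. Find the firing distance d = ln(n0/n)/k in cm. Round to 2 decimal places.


GSR distance calculation:
n0/n = 1298 / 12 = 108.166667
ln(n0/n) = 4.683673
d = 4.683673 / 0.016 = 292.73 cm

292.73


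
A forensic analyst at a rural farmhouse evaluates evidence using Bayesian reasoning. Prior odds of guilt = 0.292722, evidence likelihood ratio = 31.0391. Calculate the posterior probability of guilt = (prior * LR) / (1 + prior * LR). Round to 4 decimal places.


Bayesian evidence evaluation:
Posterior odds = prior_odds * LR = 0.292722 * 31.0391 = 9.085827
Posterior probability = posterior_odds / (1 + posterior_odds)
= 9.085827 / (1 + 9.085827)
= 9.085827 / 10.085827
= 0.9009

0.9009


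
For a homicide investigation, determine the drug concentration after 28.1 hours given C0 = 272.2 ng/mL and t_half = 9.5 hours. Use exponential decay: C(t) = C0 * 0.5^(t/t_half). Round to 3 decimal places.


Drug concentration decay:
Number of half-lives = t / t_half = 28.1 / 9.5 = 2.957895
Decay factor = 0.5^2.957895 = 0.12870188
C(t) = 272.2 * 0.12870188 = 35.033 ng/mL

35.033


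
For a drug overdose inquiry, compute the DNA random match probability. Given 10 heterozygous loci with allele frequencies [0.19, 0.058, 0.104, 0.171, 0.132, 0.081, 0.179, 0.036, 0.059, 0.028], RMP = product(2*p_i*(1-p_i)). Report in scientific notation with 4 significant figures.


Computing RMP for 10 loci:
Locus 1: 2 * 0.19 * 0.81 = 0.3078
Locus 2: 2 * 0.058 * 0.942 = 0.109272
Locus 3: 2 * 0.104 * 0.896 = 0.186368
Locus 4: 2 * 0.171 * 0.829 = 0.283518
Locus 5: 2 * 0.132 * 0.868 = 0.229152
Locus 6: 2 * 0.081 * 0.919 = 0.148878
Locus 7: 2 * 0.179 * 0.821 = 0.293918
Locus 8: 2 * 0.036 * 0.964 = 0.069408
Locus 9: 2 * 0.059 * 0.941 = 0.111038
Locus 10: 2 * 0.028 * 0.972 = 0.054432
RMP = 7.476e-09

7.476e-09


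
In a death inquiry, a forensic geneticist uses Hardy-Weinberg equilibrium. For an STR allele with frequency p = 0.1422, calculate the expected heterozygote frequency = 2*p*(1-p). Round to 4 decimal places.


Hardy-Weinberg heterozygote frequency:
q = 1 - p = 1 - 0.1422 = 0.8578
2pq = 2 * 0.1422 * 0.8578 = 0.2440

0.2440


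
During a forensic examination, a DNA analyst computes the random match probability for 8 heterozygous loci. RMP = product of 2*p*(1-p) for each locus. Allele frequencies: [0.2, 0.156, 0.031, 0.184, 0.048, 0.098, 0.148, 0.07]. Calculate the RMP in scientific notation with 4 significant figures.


Computing RMP for 8 loci:
Locus 1: 2 * 0.2 * 0.8 = 0.32
Locus 2: 2 * 0.156 * 0.844 = 0.263328
Locus 3: 2 * 0.031 * 0.969 = 0.060078
Locus 4: 2 * 0.184 * 0.816 = 0.300288
Locus 5: 2 * 0.048 * 0.952 = 0.091392
Locus 6: 2 * 0.098 * 0.902 = 0.176792
Locus 7: 2 * 0.148 * 0.852 = 0.252192
Locus 8: 2 * 0.07 * 0.93 = 0.1302
RMP = 8.065e-07

8.065e-07


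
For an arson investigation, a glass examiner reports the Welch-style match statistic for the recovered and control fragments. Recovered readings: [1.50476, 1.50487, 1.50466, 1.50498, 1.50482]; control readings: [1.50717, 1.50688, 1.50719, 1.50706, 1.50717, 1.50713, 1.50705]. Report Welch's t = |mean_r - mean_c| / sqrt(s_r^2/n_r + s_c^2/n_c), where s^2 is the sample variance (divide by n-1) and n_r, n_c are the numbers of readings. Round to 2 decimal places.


Welch's t-criterion for glass RI comparison:
Recovered mean = sum / n_r = 7.52409 / 5 = 1.504818
Control mean = sum / n_c = 10.54965 / 7 = 1.5070929
Recovered sample variance s_r^2 = 1.432e-08
Control sample variance s_c^2 = 1.18238e-08
Welch SE (unpooled) = sqrt(s_r^2/n_r + s_c^2/n_c) = sqrt(2.864e-09 + 1.68912e-09) = sqrt(4.55312e-09) = 6.74768e-05
|mean_r - mean_c| = 0.00227486
t = 0.00227486 / 6.74768e-05 = 33.71

33.71


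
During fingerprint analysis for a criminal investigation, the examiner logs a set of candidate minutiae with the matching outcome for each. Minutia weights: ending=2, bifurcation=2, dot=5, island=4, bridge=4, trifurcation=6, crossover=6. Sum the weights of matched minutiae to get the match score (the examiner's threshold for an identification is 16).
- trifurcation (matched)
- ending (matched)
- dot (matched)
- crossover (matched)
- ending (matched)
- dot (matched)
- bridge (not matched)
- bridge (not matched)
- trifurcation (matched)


Weighted minutiae match score:
  trifurcation: matched, +6 (running total 6)
  ending: matched, +2 (running total 8)
  dot: matched, +5 (running total 13)
  crossover: matched, +6 (running total 19)
  ending: matched, +2 (running total 21)
  dot: matched, +5 (running total 26)
  bridge: not matched, +0
  bridge: not matched, +0
  trifurcation: matched, +6 (running total 32)
Total score = 32
Threshold = 16; verdict = identification

32


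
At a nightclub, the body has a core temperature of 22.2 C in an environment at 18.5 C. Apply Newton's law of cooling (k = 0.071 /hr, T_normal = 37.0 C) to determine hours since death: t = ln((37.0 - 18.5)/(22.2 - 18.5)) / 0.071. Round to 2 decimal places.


Using Newton's law of cooling:
t = ln((T_normal - T_ambient) / (T_body - T_ambient)) / k
T_normal - T_ambient = 18.5
T_body - T_ambient = 3.7
Ratio = 5
ln(ratio) = 1.609438
t = 1.609438 / 0.071 = 22.67 hours

22.67


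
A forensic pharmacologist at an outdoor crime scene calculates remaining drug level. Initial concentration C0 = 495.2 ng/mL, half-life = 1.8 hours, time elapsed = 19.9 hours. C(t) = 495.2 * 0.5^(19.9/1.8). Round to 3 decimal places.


Drug concentration decay:
Number of half-lives = t / t_half = 19.9 / 1.8 = 11.055556
Decay factor = 0.5^11.055556 = 0.00046984
C(t) = 495.2 * 0.00046984 = 0.233 ng/mL

0.233


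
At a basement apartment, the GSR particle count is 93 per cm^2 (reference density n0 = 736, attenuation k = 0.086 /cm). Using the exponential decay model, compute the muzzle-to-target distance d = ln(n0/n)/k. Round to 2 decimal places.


GSR distance calculation:
n0/n = 736 / 93 = 7.913978
ln(n0/n) = 2.068631
d = 2.068631 / 0.086 = 24.05 cm

24.05


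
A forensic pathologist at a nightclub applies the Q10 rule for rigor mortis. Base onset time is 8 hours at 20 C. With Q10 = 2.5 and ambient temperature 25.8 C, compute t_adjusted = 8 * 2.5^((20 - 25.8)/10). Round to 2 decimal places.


Rigor mortis time adjustment:
Exponent = (T_ref - T_actual) / 10 = (20 - 25.8) / 10 = -0.58
Q10 factor = 2.5^-0.58 = 0.58775
t_adjusted = 8 * 0.58775 = 4.70 hours

4.70


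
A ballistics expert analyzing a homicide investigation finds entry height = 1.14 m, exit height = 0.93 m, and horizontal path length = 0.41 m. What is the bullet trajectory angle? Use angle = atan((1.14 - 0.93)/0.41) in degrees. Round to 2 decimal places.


Bullet trajectory angle:
Height difference = 1.14 - 0.93 = 0.21 m
angle = atan(0.21 / 0.41)
angle = atan(0.512195)
angle = 27.12 degrees

27.12


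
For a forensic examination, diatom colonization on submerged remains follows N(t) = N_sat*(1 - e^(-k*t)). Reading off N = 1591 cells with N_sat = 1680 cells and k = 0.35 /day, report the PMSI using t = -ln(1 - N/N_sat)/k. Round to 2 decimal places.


PMSI from diatom colonization curve:
N / N_sat = 1591 / 1680 = 0.947024
1 - N/N_sat = 0.052976
ln(1 - N/N_sat) = -2.937916
t = -ln(1 - N/N_sat) / k = -(-2.937916) / 0.35 = 8.39 days

8.39


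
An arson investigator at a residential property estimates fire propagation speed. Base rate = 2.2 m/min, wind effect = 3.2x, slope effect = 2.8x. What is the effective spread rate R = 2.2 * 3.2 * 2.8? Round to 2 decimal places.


Fire spread rate calculation:
R = R0 * wind_factor * slope_factor
= 2.2 * 3.2 * 2.8
= 7.04 * 2.8
= 19.71 m/min

19.71


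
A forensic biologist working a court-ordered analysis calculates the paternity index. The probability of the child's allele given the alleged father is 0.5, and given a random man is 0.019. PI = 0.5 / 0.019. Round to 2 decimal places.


Paternity Index calculation:
PI = P(allele|father) / P(allele|random)
PI = 0.5 / 0.019
PI = 26.32

26.32


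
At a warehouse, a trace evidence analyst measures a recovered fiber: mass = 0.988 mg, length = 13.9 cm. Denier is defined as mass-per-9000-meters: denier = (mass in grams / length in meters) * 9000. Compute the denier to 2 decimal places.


Denier calculation:
Mass in grams = 0.988 mg / 1000 = 0.000988 g
Length in meters = 13.9 cm / 100 = 0.139 m
Linear density = mass / length = 0.000988 / 0.139 = 0.00710791 g/m
Denier = (g/m) * 9000 = 0.00710791 * 9000 = 63.97

63.97


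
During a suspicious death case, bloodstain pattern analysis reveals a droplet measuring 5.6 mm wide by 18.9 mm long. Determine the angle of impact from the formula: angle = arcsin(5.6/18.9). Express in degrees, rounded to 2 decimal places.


Blood spatter impact angle calculation:
width / length = 5.6 / 18.9 = 0.296296
angle = arcsin(0.296296)
angle = 17.24 degrees

17.24


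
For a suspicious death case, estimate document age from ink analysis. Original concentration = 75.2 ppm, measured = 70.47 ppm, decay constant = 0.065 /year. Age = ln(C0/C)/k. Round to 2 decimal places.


Document age estimation:
C0/C = 75.2 / 70.47 = 1.067121
ln(C0/C) = 0.064964
t = 0.064964 / 0.065 = 1.00 years

1.00


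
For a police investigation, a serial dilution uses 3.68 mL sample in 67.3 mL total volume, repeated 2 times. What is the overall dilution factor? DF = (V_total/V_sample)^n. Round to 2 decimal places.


Dilution factor calculation:
Single dilution = V_total / V_sample = 67.3 / 3.68 ≈ 18.288043
Number of dilutions = 2
Total DF = (67.3 / 3.68)^2 (full precision, rounded at the end) = 334.45

334.45


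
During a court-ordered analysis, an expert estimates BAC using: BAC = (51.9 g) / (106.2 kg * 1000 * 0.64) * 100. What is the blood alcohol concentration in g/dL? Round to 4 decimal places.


Applying the Widmark formula:
BAC = (dose_g / (body_wt * 1000 * r)) * 100
Denominator = 106.2 * 1000 * 0.64 = 67968
BAC = (51.9 / 67968) * 100
BAC = 0.0764 g/dL

0.0764


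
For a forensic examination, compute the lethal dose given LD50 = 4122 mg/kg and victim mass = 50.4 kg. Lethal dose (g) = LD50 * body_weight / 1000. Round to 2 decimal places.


Lethal dose calculation:
Lethal dose = LD50 * body_weight / 1000
= 4122 * 50.4 / 1000
= 207748.8 / 1000
= 207.75 g

207.75


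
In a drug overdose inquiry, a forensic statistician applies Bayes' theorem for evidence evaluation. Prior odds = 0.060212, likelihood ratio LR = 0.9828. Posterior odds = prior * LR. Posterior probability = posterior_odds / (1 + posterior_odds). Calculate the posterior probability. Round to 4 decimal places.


Bayesian evidence evaluation:
Posterior odds = prior_odds * LR = 0.060212 * 0.9828 = 0.05917635
Posterior probability = posterior_odds / (1 + posterior_odds)
= 0.05917635 / (1 + 0.05917635)
= 0.05917635 / 1.05917635
= 0.0559

0.0559


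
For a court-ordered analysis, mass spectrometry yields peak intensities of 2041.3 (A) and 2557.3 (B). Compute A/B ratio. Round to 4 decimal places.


Spectral peak ratio:
Peak A = 2041.3 counts
Peak B = 2557.3 counts
Ratio = 2041.3 / 2557.3 = 0.7982

0.7982


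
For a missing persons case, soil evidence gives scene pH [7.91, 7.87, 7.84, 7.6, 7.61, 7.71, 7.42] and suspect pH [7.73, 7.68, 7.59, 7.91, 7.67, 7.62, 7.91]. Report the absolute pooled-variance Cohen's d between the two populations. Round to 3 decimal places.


Pooled-variance Cohen's d for soil pH comparison:
Scene mean = 53.96 / 7 = 7.708571
Suspect mean = 54.11 / 7 = 7.73
Scene sample variance s_s^2 = 0.031448
Suspect sample variance s_c^2 = 0.0171
Pooled variance = ((n_s-1)*s_s^2 + (n_c-1)*s_c^2) / (n_s + n_c - 2) = 0.024274
Pooled SD = sqrt(0.024274) = 0.155801
Mean difference = -0.021429
|d| = |-0.021429| / 0.155801 = 0.138

0.138


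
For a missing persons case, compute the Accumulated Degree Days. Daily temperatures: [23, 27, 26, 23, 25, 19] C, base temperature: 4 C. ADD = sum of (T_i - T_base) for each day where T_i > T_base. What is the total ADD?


Computing ADD day by day:
Day 1: max(0, 23 - 4) = 19
Day 2: max(0, 27 - 4) = 23
Day 3: max(0, 26 - 4) = 22
Day 4: max(0, 23 - 4) = 19
Day 5: max(0, 25 - 4) = 21
Day 6: max(0, 19 - 4) = 15
Total ADD = 119

119


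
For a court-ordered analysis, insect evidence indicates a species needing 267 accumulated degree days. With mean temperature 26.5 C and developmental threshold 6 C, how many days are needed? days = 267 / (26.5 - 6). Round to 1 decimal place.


Insect development time:
Effective temperature = avg_temp - T_base = 26.5 - 6 = 20.5 C
Days = ADD / effective_temp = 267 / 20.5 = 13.0 days

13.0


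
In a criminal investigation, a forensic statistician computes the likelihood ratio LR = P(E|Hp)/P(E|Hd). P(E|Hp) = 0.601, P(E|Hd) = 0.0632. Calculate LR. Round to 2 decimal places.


Likelihood ratio calculation:
LR = P(E|Hp) / P(E|Hd)
LR = 0.601 / 0.0632
LR = 9.51

9.51


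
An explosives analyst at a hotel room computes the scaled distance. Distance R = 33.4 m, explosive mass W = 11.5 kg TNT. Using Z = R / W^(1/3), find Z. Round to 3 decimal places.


Scaled distance calculation:
W^(1/3) = 11.5^(1/3) = 2.257179
Z = R / W^(1/3) = 33.4 / 2.257179
Z = 14.797 m/kg^(1/3)

14.797


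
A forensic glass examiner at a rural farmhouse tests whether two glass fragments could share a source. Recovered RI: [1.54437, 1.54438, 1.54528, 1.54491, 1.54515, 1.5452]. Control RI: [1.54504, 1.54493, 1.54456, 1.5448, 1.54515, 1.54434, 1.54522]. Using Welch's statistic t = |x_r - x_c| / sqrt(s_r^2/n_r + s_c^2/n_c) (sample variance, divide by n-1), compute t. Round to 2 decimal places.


Welch's t-criterion for glass RI comparison:
Recovered mean = sum / n_r = 9.26929 / 6 = 1.5448817
Control mean = sum / n_c = 10.81404 / 7 = 1.5448629
Recovered sample variance s_r^2 = 1.69257e-07
Control sample variance s_c^2 = 1.0249e-07
Welch SE (unpooled) = sqrt(s_r^2/n_r + s_c^2/n_c) = sqrt(2.82094e-08 + 1.46415e-08) = sqrt(4.28509e-08) = 0.000207005
|mean_r - mean_c| = 1.88095e-05
t = 1.88095e-05 / 0.000207005 = 0.09

0.09


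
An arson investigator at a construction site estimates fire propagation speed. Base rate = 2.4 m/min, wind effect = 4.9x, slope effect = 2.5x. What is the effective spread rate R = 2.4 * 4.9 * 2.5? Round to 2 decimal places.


Fire spread rate calculation:
R = R0 * wind_factor * slope_factor
= 2.4 * 4.9 * 2.5
= 11.76 * 2.5
= 29.40 m/min

29.40


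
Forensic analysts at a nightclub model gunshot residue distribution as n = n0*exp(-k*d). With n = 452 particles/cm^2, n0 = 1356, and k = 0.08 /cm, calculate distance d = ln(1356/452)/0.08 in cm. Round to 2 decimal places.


GSR distance calculation:
n0/n = 1356 / 452 = 3
ln(n0/n) = 1.098612
d = 1.098612 / 0.08 = 13.73 cm

13.73


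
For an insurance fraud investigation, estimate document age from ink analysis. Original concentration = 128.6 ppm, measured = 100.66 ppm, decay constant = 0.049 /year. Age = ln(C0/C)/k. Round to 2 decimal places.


Document age estimation:
C0/C = 128.6 / 100.66 = 1.277568
ln(C0/C) = 0.244958
t = 0.244958 / 0.049 = 5.00 years

5.00


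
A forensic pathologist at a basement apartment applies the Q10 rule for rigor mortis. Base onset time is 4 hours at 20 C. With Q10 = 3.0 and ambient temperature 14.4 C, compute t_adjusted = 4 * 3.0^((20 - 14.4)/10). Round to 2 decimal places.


Rigor mortis time adjustment:
Exponent = (T_ref - T_actual) / 10 = (20 - 14.4) / 10 = 0.56
Q10 factor = 3.0^0.56 = 1.85007
t_adjusted = 4 * 1.85007 = 7.40 hours

7.40


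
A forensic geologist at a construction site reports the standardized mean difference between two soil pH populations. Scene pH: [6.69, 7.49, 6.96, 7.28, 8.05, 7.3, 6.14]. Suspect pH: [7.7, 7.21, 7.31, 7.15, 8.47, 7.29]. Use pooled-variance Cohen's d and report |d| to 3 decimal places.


Pooled-variance Cohen's d for soil pH comparison:
Scene mean = 49.91 / 7 = 7.13
Suspect mean = 45.13 / 6 = 7.521667
Scene sample variance s_s^2 = 0.371667
Suspect sample variance s_c^2 = 0.252977
Pooled variance = ((n_s-1)*s_s^2 + (n_c-1)*s_c^2) / (n_s + n_c - 2) = 0.317717
Pooled SD = sqrt(0.317717) = 0.563664
Mean difference = -0.391667
|d| = |-0.391667| / 0.563664 = 0.695

0.695


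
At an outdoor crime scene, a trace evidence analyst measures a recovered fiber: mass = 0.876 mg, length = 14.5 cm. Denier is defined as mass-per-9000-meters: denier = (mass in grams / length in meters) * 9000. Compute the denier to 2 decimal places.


Denier calculation:
Mass in grams = 0.876 mg / 1000 = 0.000876 g
Length in meters = 14.5 cm / 100 = 0.145 m
Linear density = mass / length = 0.000876 / 0.145 = 0.00604138 g/m
Denier = (g/m) * 9000 = 0.00604138 * 9000 = 54.37

54.37


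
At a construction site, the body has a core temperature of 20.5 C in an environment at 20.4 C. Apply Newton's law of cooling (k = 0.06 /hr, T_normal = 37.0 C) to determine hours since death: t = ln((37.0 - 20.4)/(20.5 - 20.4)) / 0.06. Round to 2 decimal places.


Using Newton's law of cooling:
t = ln((T_normal - T_ambient) / (T_body - T_ambient)) / k
T_normal - T_ambient = 16.6
T_body - T_ambient = 0.1
Ratio = 166
ln(ratio) = 5.111988
t = 5.111988 / 0.06 = 85.20 hours

85.20


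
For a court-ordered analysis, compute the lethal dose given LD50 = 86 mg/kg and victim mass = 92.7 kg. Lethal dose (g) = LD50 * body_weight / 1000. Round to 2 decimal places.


Lethal dose calculation:
Lethal dose = LD50 * body_weight / 1000
= 86 * 92.7 / 1000
= 7972.2 / 1000
= 7.97 g

7.97


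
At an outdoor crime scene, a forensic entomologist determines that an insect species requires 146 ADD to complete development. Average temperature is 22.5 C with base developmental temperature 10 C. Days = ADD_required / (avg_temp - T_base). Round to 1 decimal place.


Insect development time:
Effective temperature = avg_temp - T_base = 22.5 - 10 = 12.5 C
Days = ADD / effective_temp = 146 / 12.5 = 11.7 days

11.7


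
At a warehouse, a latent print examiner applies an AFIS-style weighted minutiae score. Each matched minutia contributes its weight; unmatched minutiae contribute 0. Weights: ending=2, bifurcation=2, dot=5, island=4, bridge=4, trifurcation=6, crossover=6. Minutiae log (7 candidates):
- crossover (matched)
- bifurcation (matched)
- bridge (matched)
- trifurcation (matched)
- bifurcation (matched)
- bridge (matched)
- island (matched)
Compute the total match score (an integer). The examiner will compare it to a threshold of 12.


Weighted minutiae match score:
  crossover: matched, +6 (running total 6)
  bifurcation: matched, +2 (running total 8)
  bridge: matched, +4 (running total 12)
  trifurcation: matched, +6 (running total 18)
  bifurcation: matched, +2 (running total 20)
  bridge: matched, +4 (running total 24)
  island: matched, +4 (running total 28)
Total score = 28
Threshold = 12; verdict = identification

28


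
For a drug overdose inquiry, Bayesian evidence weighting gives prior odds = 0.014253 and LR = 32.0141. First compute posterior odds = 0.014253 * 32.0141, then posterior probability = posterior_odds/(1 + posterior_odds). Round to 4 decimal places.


Bayesian evidence evaluation:
Posterior odds = prior_odds * LR = 0.014253 * 32.0141 = 0.456297
Posterior probability = posterior_odds / (1 + posterior_odds)
= 0.456297 / (1 + 0.456297)
= 0.456297 / 1.456297
= 0.3133

0.3133


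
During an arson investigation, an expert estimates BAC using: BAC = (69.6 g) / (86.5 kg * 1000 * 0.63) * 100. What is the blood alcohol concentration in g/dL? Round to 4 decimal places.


Applying the Widmark formula:
BAC = (dose_g / (body_wt * 1000 * r)) * 100
Denominator = 86.5 * 1000 * 0.63 = 54495
BAC = (69.6 / 54495) * 100
BAC = 0.1277 g/dL

0.1277


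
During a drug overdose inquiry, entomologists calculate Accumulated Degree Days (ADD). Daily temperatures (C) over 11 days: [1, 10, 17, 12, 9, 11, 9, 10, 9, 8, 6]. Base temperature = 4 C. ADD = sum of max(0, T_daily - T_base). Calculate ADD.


Computing ADD day by day:
Day 1: max(0, 1 - 4) = 0
Day 2: max(0, 10 - 4) = 6
Day 3: max(0, 17 - 4) = 13
Day 4: max(0, 12 - 4) = 8
Day 5: max(0, 9 - 4) = 5
Day 6: max(0, 11 - 4) = 7
Day 7: max(0, 9 - 4) = 5
Day 8: max(0, 10 - 4) = 6
Day 9: max(0, 9 - 4) = 5
Day 10: max(0, 8 - 4) = 4
Day 11: max(0, 6 - 4) = 2
Total ADD = 61

61


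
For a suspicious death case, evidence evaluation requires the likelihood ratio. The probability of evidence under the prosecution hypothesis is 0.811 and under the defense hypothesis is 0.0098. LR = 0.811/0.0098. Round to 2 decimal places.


Likelihood ratio calculation:
LR = P(E|Hp) / P(E|Hd)
LR = 0.811 / 0.0098
LR = 82.76

82.76


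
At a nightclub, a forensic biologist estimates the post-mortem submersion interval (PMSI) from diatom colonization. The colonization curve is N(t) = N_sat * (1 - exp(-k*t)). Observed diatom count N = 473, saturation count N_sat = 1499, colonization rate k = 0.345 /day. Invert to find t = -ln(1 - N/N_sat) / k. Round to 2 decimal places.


PMSI from diatom colonization curve:
N / N_sat = 473 / 1499 = 0.315544
1 - N/N_sat = 0.684456
ln(1 - N/N_sat) = -0.379131
t = -ln(1 - N/N_sat) / k = -(-0.379131) / 0.345 = 1.10 days

1.10


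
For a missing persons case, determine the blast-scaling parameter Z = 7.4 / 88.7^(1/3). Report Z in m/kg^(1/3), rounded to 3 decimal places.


Scaled distance calculation:
W^(1/3) = 88.7^(1/3) = 4.459723
Z = R / W^(1/3) = 7.4 / 4.459723
Z = 1.659 m/kg^(1/3)

1.659


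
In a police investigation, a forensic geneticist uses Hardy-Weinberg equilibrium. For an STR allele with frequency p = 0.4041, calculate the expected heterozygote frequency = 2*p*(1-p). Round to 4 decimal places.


Hardy-Weinberg heterozygote frequency:
q = 1 - p = 1 - 0.4041 = 0.5959
2pq = 2 * 0.4041 * 0.5959 = 0.4816

0.4816


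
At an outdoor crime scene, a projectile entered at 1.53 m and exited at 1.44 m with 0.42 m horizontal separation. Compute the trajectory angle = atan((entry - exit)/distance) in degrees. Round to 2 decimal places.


Bullet trajectory angle:
Height difference = 1.53 - 1.44 = 0.09 m
angle = atan(0.09 / 0.42)
angle = atan(0.214286)
angle = 12.09 degrees

12.09


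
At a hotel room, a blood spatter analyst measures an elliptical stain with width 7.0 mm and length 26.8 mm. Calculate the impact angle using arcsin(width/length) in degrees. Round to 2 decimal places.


Blood spatter impact angle calculation:
width / length = 7.0 / 26.8 = 0.261194
angle = arcsin(0.261194)
angle = 15.14 degrees

15.14


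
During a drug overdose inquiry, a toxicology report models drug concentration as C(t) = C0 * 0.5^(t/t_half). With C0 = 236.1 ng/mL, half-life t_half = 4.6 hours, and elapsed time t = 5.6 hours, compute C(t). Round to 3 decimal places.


Drug concentration decay:
Number of half-lives = t / t_half = 5.6 / 4.6 = 1.217391
Decay factor = 0.5^1.217391 = 0.43005974
C(t) = 236.1 * 0.43005974 = 101.537 ng/mL

101.537


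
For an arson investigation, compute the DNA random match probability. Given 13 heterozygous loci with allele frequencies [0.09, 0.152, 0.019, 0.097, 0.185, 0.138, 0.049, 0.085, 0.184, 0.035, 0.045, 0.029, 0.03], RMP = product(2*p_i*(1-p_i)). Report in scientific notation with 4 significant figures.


Computing RMP for 13 loci:
Locus 1: 2 * 0.09 * 0.91 = 0.1638
Locus 2: 2 * 0.152 * 0.848 = 0.257792
Locus 3: 2 * 0.019 * 0.981 = 0.037278
Locus 4: 2 * 0.097 * 0.903 = 0.175182
Locus 5: 2 * 0.185 * 0.815 = 0.30155
Locus 6: 2 * 0.138 * 0.862 = 0.237912
Locus 7: 2 * 0.049 * 0.951 = 0.093198
Locus 8: 2 * 0.085 * 0.915 = 0.15555
Locus 9: 2 * 0.184 * 0.816 = 0.300288
Locus 10: 2 * 0.035 * 0.965 = 0.06755
Locus 11: 2 * 0.045 * 0.955 = 0.08595
Locus 12: 2 * 0.029 * 0.971 = 0.056318
Locus 13: 2 * 0.03 * 0.97 = 0.0582
RMP = 1.639e-12

1.639e-12


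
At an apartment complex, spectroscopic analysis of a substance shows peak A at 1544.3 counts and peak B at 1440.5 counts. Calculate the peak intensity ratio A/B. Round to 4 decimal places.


Spectral peak ratio:
Peak A = 1544.3 counts
Peak B = 1440.5 counts
Ratio = 1544.3 / 1440.5 = 1.0721

1.0721


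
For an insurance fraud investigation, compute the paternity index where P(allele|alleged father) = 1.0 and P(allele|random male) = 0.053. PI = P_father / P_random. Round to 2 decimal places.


Paternity Index calculation:
PI = P(allele|father) / P(allele|random)
PI = 1.0 / 0.053
PI = 18.87

18.87


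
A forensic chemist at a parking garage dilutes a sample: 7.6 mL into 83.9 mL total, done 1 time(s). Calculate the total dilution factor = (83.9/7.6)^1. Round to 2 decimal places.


Dilution factor calculation:
Single dilution = V_total / V_sample = 83.9 / 7.6 ≈ 11.039474
Number of dilutions = 1
Total DF = (83.9 / 7.6)^1 (full precision, rounded at the end) = 11.04

11.04


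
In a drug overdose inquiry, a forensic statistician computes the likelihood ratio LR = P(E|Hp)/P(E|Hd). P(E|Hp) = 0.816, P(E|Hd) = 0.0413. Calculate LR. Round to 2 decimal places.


Likelihood ratio calculation:
LR = P(E|Hp) / P(E|Hd)
LR = 0.816 / 0.0413
LR = 19.76

19.76


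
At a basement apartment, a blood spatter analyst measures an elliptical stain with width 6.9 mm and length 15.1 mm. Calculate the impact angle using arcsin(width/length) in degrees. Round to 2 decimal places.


Blood spatter impact angle calculation:
width / length = 6.9 / 15.1 = 0.456954
angle = arcsin(0.456954)
angle = 27.19 degrees

27.19


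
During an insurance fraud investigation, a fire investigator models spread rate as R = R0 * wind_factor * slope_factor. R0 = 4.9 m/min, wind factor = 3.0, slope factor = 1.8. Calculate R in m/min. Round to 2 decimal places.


Fire spread rate calculation:
R = R0 * wind_factor * slope_factor
= 4.9 * 3.0 * 1.8
= 14.7 * 1.8
= 26.46 m/min

26.46


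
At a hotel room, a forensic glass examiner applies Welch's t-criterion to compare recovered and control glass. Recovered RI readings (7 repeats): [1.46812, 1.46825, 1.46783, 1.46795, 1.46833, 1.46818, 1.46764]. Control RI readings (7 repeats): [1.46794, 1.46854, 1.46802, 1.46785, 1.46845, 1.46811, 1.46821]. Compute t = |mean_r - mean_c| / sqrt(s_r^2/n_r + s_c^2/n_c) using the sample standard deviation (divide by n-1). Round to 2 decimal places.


Welch's t-criterion for glass RI comparison:
Recovered mean = sum / n_r = 10.2763 / 7 = 1.4680429
Control mean = sum / n_c = 10.27712 / 7 = 1.46816
Recovered sample variance s_r^2 = 6.10571e-08
Control sample variance s_c^2 = 6.62667e-08
Welch SE (unpooled) = sqrt(s_r^2/n_r + s_c^2/n_c) = sqrt(8.72245e-09 + 9.46667e-09) = sqrt(1.81891e-08) = 0.000134867
|mean_r - mean_c| = 0.000117143
t = 0.000117143 / 0.000134867 = 0.87

0.87


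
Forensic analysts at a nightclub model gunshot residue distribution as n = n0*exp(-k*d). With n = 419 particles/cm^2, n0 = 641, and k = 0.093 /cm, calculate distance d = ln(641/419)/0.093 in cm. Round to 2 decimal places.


GSR distance calculation:
n0/n = 641 / 419 = 1.529833
ln(n0/n) = 0.425159
d = 0.425159 / 0.093 = 4.57 cm

4.57


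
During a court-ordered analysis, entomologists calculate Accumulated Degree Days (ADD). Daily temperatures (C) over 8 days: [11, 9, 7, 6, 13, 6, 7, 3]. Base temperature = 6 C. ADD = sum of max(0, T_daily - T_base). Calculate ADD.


Computing ADD day by day:
Day 1: max(0, 11 - 6) = 5
Day 2: max(0, 9 - 6) = 3
Day 3: max(0, 7 - 6) = 1
Day 4: max(0, 6 - 6) = 0
Day 5: max(0, 13 - 6) = 7
Day 6: max(0, 6 - 6) = 0
Day 7: max(0, 7 - 6) = 1
Day 8: max(0, 3 - 6) = 0
Total ADD = 17

17


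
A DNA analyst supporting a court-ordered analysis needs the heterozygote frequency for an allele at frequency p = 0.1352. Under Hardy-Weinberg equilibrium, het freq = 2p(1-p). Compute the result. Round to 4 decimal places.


Hardy-Weinberg heterozygote frequency:
q = 1 - p = 1 - 0.1352 = 0.8648
2pq = 2 * 0.1352 * 0.8648 = 0.2338

0.2338


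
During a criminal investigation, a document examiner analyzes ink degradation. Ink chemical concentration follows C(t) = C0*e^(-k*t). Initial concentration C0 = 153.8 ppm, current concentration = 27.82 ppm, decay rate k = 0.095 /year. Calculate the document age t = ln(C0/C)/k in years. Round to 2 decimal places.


Document age estimation:
C0/C = 153.8 / 27.82 = 5.528397
ln(C0/C) = 1.709898
t = 1.709898 / 0.095 = 18.00 years

18.00


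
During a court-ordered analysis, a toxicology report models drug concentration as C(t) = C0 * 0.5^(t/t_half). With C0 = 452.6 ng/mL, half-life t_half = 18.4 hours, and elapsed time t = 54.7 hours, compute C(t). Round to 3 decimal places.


Drug concentration decay:
Number of half-lives = t / t_half = 54.7 / 18.4 = 2.972826
Decay factor = 0.5^2.972826 = 0.12737676
C(t) = 452.6 * 0.12737676 = 57.651 ng/mL

57.651


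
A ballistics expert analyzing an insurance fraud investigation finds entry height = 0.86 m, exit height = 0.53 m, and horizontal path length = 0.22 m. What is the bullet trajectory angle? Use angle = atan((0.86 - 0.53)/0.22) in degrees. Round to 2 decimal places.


Bullet trajectory angle:
Height difference = 0.86 - 0.53 = 0.33 m
angle = atan(0.33 / 0.22)
angle = atan(1.5)
angle = 56.31 degrees

56.31


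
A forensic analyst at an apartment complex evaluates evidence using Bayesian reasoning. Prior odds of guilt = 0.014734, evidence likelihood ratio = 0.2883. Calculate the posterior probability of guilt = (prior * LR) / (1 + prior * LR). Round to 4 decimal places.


Bayesian evidence evaluation:
Posterior odds = prior_odds * LR = 0.014734 * 0.2883 = 0.004247812
Posterior probability = posterior_odds / (1 + posterior_odds)
= 0.004247812 / (1 + 0.004247812)
= 0.004247812 / 1.004247812
= 0.0042

0.0042


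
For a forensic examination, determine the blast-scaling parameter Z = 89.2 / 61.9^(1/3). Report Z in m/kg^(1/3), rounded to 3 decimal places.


Scaled distance calculation:
W^(1/3) = 61.9^(1/3) = 3.955763
Z = R / W^(1/3) = 89.2 / 3.955763
Z = 22.549 m/kg^(1/3)

22.549


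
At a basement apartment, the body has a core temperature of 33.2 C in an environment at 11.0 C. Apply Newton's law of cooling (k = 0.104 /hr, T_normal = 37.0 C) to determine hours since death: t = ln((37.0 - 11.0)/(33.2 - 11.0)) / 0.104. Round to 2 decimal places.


Using Newton's law of cooling:
t = ln((T_normal - T_ambient) / (T_body - T_ambient)) / k
T_normal - T_ambient = 26.0
T_body - T_ambient = 22.2
Ratio = 1.171171
ln(ratio) = 0.158004
t = 0.158004 / 0.104 = 1.52 hours

1.52


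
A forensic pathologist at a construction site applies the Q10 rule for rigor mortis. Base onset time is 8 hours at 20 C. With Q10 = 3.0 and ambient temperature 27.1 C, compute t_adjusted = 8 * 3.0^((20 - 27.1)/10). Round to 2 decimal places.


Rigor mortis time adjustment:
Exponent = (T_ref - T_actual) / 10 = (20 - 27.1) / 10 = -0.71
Q10 factor = 3.0^-0.71 = 0.4584
t_adjusted = 8 * 0.4584 = 3.67 hours

3.67


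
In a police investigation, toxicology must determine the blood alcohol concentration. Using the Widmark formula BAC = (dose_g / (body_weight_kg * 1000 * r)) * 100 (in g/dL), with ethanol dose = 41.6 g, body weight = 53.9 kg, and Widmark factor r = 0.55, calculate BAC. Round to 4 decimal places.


Applying the Widmark formula:
BAC = (dose_g / (body_wt * 1000 * r)) * 100
Denominator = 53.9 * 1000 * 0.55 = 29645
BAC = (41.6 / 29645) * 100
BAC = 0.1403 g/dL

0.1403


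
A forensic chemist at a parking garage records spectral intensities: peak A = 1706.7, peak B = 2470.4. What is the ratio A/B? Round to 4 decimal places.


Spectral peak ratio:
Peak A = 1706.7 counts
Peak B = 2470.4 counts
Ratio = 1706.7 / 2470.4 = 0.6909

0.6909


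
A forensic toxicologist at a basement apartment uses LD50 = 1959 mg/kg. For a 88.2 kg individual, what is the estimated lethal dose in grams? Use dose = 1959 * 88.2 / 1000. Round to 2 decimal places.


Lethal dose calculation:
Lethal dose = LD50 * body_weight / 1000
= 1959 * 88.2 / 1000
= 172783.8 / 1000
= 172.78 g

172.78


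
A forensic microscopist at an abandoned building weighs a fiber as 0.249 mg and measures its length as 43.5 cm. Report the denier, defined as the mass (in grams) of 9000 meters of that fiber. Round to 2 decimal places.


Denier calculation:
Mass in grams = 0.249 mg / 1000 = 0.000249 g
Length in meters = 43.5 cm / 100 = 0.435 m
Linear density = mass / length = 0.000249 / 0.435 = 0.00057241 g/m
Denier = (g/m) * 9000 = 0.00057241 * 9000 = 5.15

5.15


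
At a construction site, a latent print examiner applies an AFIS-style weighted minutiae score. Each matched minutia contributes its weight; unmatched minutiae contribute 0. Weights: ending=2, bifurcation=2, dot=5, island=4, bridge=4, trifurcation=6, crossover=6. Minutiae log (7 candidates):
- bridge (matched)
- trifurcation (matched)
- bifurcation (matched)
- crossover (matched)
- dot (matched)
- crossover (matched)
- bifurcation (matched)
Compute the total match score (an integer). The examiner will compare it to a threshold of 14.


Weighted minutiae match score:
  bridge: matched, +4 (running total 4)
  trifurcation: matched, +6 (running total 10)
  bifurcation: matched, +2 (running total 12)
  crossover: matched, +6 (running total 18)
  dot: matched, +5 (running total 23)
  crossover: matched, +6 (running total 29)
  bifurcation: matched, +2 (running total 31)
Total score = 31
Threshold = 14; verdict = identification

31


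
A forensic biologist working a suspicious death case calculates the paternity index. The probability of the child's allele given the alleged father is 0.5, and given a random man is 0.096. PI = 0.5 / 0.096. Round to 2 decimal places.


Paternity Index calculation:
PI = P(allele|father) / P(allele|random)
PI = 0.5 / 0.096
PI = 5.21

5.21


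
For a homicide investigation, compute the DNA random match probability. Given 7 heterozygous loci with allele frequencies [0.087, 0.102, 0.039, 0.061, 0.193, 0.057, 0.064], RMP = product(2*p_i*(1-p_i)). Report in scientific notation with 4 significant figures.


Computing RMP for 7 loci:
Locus 1: 2 * 0.087 * 0.913 = 0.158862
Locus 2: 2 * 0.102 * 0.898 = 0.183192
Locus 3: 2 * 0.039 * 0.961 = 0.074958
Locus 4: 2 * 0.061 * 0.939 = 0.114558
Locus 5: 2 * 0.193 * 0.807 = 0.311502
Locus 6: 2 * 0.057 * 0.943 = 0.107502
Locus 7: 2 * 0.064 * 0.936 = 0.119808
RMP = 1.003e-06

1.003e-06


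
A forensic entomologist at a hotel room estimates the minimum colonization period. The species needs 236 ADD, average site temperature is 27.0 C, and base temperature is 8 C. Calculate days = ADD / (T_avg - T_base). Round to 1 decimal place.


Insect development time:
Effective temperature = avg_temp - T_base = 27.0 - 8 = 19.0 C
Days = ADD / effective_temp = 236 / 19.0 = 12.4 days

12.4


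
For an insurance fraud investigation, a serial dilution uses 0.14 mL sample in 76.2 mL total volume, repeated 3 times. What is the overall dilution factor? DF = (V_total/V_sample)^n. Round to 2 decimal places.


Dilution factor calculation:
Single dilution = V_total / V_sample = 76.2 / 0.14 ≈ 544.285714
Number of dilutions = 3
Total DF = (76.2 / 0.14)^3 (full precision, rounded at the end) = 161242976.68

161242976.68


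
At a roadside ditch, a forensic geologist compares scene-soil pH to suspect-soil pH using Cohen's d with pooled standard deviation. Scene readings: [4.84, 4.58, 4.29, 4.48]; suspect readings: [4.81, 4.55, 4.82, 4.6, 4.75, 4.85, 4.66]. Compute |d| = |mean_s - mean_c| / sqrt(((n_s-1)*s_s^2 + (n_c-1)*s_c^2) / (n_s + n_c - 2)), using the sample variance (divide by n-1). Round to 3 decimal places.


Pooled-variance Cohen's d for soil pH comparison:
Scene mean = 18.19 / 4 = 4.5475
Suspect mean = 33.04 / 7 = 4.72
Scene sample variance s_s^2 = 0.052492
Suspect sample variance s_c^2 = 0.0138
Pooled variance = ((n_s-1)*s_s^2 + (n_c-1)*s_c^2) / (n_s + n_c - 2) = 0.026697
Pooled SD = sqrt(0.026697) = 0.163392
Mean difference = -0.1725
|d| = |-0.1725| / 0.163392 = 1.056

1.056


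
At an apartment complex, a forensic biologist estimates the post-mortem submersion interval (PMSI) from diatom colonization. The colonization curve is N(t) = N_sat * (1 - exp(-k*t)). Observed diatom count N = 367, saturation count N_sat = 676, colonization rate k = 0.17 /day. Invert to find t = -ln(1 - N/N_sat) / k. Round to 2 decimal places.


PMSI from diatom colonization curve:
N / N_sat = 367 / 676 = 0.542899
1 - N/N_sat = 0.457101
ln(1 - N/N_sat) = -0.782851
t = -ln(1 - N/N_sat) / k = -(-0.782851) / 0.17 = 4.61 days

4.61
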